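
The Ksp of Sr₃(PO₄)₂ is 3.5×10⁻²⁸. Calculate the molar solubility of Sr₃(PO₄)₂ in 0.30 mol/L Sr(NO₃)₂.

5.7×10⁻¹⁴ M

Sr₃(PO₄)₂(s) ⇌ 3 Sr²⁺(aq) + 2 PO₄³⁻(aq)
Let s be the solubility of Sr₃(PO₄)₂ here. The common ion gives [Sr²⁺] ≈ 0.30 mol/L, and [PO₄³⁻] = 2s.
Ksp = [Sr²⁺]^3[PO₄³⁻]^2 = (0.30)^3(2s)^2
(2s)^2 = 3.5×10⁻²⁸ / (0.30)^3 = 1.3×10⁻²⁶
s = 5.7×10⁻¹⁴ mol/L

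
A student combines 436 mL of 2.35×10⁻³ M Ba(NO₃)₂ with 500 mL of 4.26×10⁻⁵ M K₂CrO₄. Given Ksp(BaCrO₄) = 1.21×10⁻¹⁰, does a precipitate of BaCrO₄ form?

Yes

After mixing, V = 436 mL + 500 mL = 936 mL.
[Ba²⁺] = (2.35×10⁻³)(436)/936 = 1.09×10⁻³ M
[CrO₄²⁻] = (4.26×10⁻⁵)(500)/936 = 2.28×10⁻⁵ M
Q = [Ba²⁺][CrO₄²⁻] = 2.49×10⁻⁸
Since Q (2.49×10⁻⁸) exceeds Ksp (1.21×10⁻¹⁰), BaCrO₄ will precipitate.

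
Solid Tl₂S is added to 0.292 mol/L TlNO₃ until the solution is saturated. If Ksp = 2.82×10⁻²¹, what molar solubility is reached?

Tl₂S(s) ⇌ 2 Tl⁺(aq) + S²⁻(aq)
Let s be the solubility of Tl₂S here. The common ion gives [Tl⁺] ≈ 0.292 mol/L, and [S²⁻] = s.
Ksp = [Tl⁺]^2[S²⁻] = (0.292)^2s
s = 2.82×10⁻²¹ / (0.292)^2 = 3.31×10⁻²⁰
s = 3.31×10⁻²⁰ mol/L

3.31×10⁻²⁰ M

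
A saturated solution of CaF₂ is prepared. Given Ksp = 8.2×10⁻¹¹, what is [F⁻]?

5.5×10⁻⁴ M

CaF₂(s) ⇌ Ca²⁺(aq) + 2 F⁻(aq)
Let s be the molar solubility. Then [Ca²⁺] = s and [F⁻] = 2s.
Ksp = [Ca²⁺][F⁻]^2 = s · (2s)^2 = 4s^3 = 8.2×10⁻¹¹
s = 2.7×10⁻⁴ mol/L
[F⁻] = 2s = 5.5×10⁻⁴ mol/L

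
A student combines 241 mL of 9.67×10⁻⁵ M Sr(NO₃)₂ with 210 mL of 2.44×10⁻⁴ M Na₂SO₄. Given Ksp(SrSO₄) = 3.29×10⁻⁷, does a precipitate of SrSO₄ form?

Total volume after mixing = 241 + 210 = 451 mL.
[Sr²⁺] = (9.67×10⁻⁵)(241)/451 = 5.17×10⁻⁵ M
[SO₄²⁻] = (2.44×10⁻⁴)(210)/451 = 1.14×10⁻⁴ M
Q = [Sr²⁺][SO₄²⁻] = 5.87×10⁻⁹
Q < Ksp (5.87×10⁻⁹ vs 3.29×10⁻⁷); the solution remains unsaturated and no precipitate forms.

No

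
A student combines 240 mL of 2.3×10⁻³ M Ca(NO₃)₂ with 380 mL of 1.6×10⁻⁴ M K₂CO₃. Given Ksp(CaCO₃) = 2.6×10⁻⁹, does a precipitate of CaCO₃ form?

Yes

Total volume after mixing = 240 + 380 = 620 mL.
[Ca²⁺] = (2.3×10⁻³)(240)/620 = 8.9×10⁻⁴ M
[CO₃²⁻] = (1.6×10⁻⁴)(380)/620 = 9.8×10⁻⁵ M
Q = [Ca²⁺][CO₃²⁻] = 8.7×10⁻⁸
Since Q (8.7×10⁻⁸) exceeds Ksp (2.6×10⁻⁹), CaCO₃ will precipitate.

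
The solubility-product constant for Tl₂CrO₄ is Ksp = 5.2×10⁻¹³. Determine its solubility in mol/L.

Tl₂CrO₄(s) ⇌ 2 Tl⁺(aq) + CrO₄²⁻(aq)
For each mole of Tl₂CrO₄ that dissolves per liter, [Tl⁺] = 2s and [CrO₄²⁻] = s; let s denote this solubility.
Ksp = [Tl⁺]^2[CrO₄²⁻] = (2s)^2 · s = 4s^3
4s^3 = 5.2×10⁻¹³  ⇒  s^3 = 1.3×10⁻¹³
s = 5.1×10⁻⁵ M

5.1×10⁻⁵ M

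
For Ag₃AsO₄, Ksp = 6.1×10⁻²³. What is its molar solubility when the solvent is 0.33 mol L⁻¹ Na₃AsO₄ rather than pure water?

Ag₃AsO₄(s) ⇌ 3 Ag⁺(aq) + AsO₄³⁻(aq)
With AsO₄³⁻ already at 0.33 mol L⁻¹ and s small, take [AsO₄³⁻] ≈ 0.33 mol L⁻¹ and [Ag⁺] = 3s.
Ksp = [Ag⁺]^3[AsO₄³⁻] = (3s)^3(0.33)
(3s)^3 = 6.1×10⁻²³ / (0.33) = 1.8×10⁻²²
s = 1.9×10⁻⁸ mol L⁻¹

1.9×10⁻⁸ M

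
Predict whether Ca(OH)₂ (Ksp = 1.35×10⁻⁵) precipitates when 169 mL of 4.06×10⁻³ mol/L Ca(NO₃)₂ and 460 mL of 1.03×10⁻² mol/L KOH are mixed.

No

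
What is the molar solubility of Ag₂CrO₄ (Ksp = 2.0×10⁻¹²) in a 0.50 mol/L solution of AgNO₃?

8.0×10⁻¹² M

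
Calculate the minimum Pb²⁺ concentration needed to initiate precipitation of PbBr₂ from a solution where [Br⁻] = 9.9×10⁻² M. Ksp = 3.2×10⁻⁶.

3.3×10⁻⁴ M

Each salt precipitates once Q = Ksp for that salt.
PbBr₂(s) ⇌ Pb²⁺(aq) + 2 Br⁻(aq)
Ksp = [Pb²⁺][Br⁻]^2 = [Pb²⁺](9.9×10⁻²)^2
[Pb²⁺] = 3.2×10⁻⁶ / (9.9×10⁻²)^2 = 3.3×10⁻⁴
[Pb²⁺] = 3.3×10⁻⁴ M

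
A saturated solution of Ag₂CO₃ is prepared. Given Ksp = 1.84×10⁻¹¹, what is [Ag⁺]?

3.33×10⁻⁴ M

Ag₂CO₃(s) ⇌ 2 Ag⁺(aq) + CO₃²⁻(aq)
If s mol/L of Ag₂CO₃ dissolves, [Ag⁺] = 2s and [CO₃²⁻] = s.
Ksp = [Ag⁺]^2[CO₃²⁻] = (2s)^2 · s = 4s^3 = 1.84×10⁻¹¹
s = 1.66×10⁻⁴ M
[Ag⁺] = 2s = 3.33×10⁻⁴ M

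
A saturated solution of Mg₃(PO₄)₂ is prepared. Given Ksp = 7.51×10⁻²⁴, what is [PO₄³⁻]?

Mg₃(PO₄)₂(s) ⇌ 3 Mg²⁺(aq) + 2 PO₄³⁻(aq)
If s mol/L of Mg₃(PO₄)₂ dissolves, [Mg²⁺] = 3s and [PO₄³⁻] = 2s.
Ksp = [Mg²⁺]^3[PO₄³⁻]^2 = (3s)^3 · (2s)^2 = 108s^5 = 7.51×10⁻²⁴
s = 9.30×10⁻⁶ mol L⁻¹
[PO₄³⁻] = 2s = 1.86×10⁻⁵ mol L⁻¹

1.86×10⁻⁵ M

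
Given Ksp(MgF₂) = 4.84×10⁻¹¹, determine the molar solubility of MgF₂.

2.30×10⁻⁴ M

MgF₂(s) ⇌ Mg²⁺(aq) + 2 F⁻(aq)
Call the molar solubility s, so that [Mg²⁺] = s and [F⁻] = 2s.
Ksp = [Mg²⁺][F⁻]^2 = s · (2s)^2 = 4s^3
4s^3 = 4.84×10⁻¹¹  ⇒  s^3 = 1.21×10⁻¹¹
Taking the 3rd root, s = 2.30×10⁻⁴ mol/L.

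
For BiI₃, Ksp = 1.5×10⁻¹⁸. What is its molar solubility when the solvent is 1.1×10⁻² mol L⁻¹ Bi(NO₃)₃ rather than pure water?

1.7×10⁻⁶ M

BiI₃(s) ⇌ Bi³⁺(aq) + 3 I⁻(aq)
Let s be the solubility of BiI₃ here. The common ion gives [Bi³⁺] ≈ 1.1×10⁻² mol L⁻¹, and [I⁻] = 3s.
Ksp = [Bi³⁺][I⁻]^3 = (1.1×10⁻²)(3s)^3
(3s)^3 = 1.5×10⁻¹⁸ / (1.1×10⁻²) = 1.4×10⁻¹⁶
s = 1.7×10⁻⁶ mol L⁻¹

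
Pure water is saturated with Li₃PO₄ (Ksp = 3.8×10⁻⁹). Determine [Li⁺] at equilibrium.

1.0×10⁻² M

Li₃PO₄(s) ⇌ 3 Li⁺(aq) + PO₄³⁻(aq)
With molar solubility s: [Li⁺] = 3s, [PO₄³⁻] = s.
Ksp = [Li⁺]^3[PO₄³⁻] = (3s)^3 · s = 27s^4 = 3.8×10⁻⁹
s = 3.4×10⁻³ mol/L
[Li⁺] = 3s = 1.0×10⁻² mol/L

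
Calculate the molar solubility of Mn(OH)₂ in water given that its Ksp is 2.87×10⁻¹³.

4.16×10⁻⁵ M

Mn(OH)₂(s) ⇌ Mn²⁺(aq) + 2 OH⁻(aq)
Call the molar solubility s, so that [Mn²⁺] = s and [OH⁻] = 2s.
Ksp = [Mn²⁺][OH⁻]^2 = s · (2s)^2 = 4s^3
4s^3 = 2.87×10⁻¹³  ⇒  s^3 = 7.18×10⁻¹⁴
s = 4.16×10⁻⁵ M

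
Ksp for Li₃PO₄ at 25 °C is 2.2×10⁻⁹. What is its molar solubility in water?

3.0×10⁻³ M

Li₃PO₄(s) ⇌ 3 Li⁺(aq) + PO₄³⁻(aq)
With molar solubility s: [Li⁺] = 3s, [PO₄³⁻] = s.
Ksp = [Li⁺]^3[PO₄³⁻] = (3s)^3 · s = 27s^4
27s^4 = 2.2×10⁻⁹  ⇒  s^4 = 8.1×10⁻¹¹
s = (8.1×10⁻¹¹)^(1/4) = 3.0×10⁻³ M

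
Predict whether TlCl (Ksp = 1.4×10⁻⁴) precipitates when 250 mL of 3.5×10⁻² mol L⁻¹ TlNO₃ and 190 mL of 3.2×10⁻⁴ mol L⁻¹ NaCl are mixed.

No

The combined volume is 440 mL.
[Tl⁺] = (3.5×10⁻²)(250)/440 = 2.0×10⁻² mol L⁻¹
[Cl⁻] = (3.2×10⁻⁴)(190)/440 = 1.4×10⁻⁴ mol L⁻¹
Q = [Tl⁺][Cl⁻] = 2.7×10⁻⁶
Since Q (2.7×10⁻⁶) is less than Ksp (1.4×10⁻⁴), no TlCl precipitates.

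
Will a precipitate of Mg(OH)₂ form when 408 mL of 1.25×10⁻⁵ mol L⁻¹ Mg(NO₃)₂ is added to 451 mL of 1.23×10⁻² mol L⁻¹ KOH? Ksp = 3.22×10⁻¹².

After mixing, V = 408 mL + 451 mL = 859 mL.
[Mg²⁺] = (1.25×10⁻⁵)(408)/859 = 5.94×10⁻⁶ mol L⁻¹
[OH⁻] = (1.23×10⁻²)(451)/859 = 6.46×10⁻³ mol L⁻¹
Q = [Mg²⁺][OH⁻]^2 = 2.48×10⁻¹⁰
Since Q (2.48×10⁻¹⁰) exceeds Ksp (3.22×10⁻¹²), Mg(OH)₂ will precipitate.

Yes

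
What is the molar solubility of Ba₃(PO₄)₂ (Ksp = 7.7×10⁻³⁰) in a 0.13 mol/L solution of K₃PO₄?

2.6×10⁻¹⁰ M

Ba₃(PO₄)₂(s) ⇌ 3 Ba²⁺(aq) + 2 PO₄³⁻(aq)
PO₄³⁻ is already present at 0.13 mol/L. If s mol/L of Ba₃(PO₄)₂ dissolves, [Ba²⁺] = 3s while [PO₄³⁻] ≈ 0.13 mol/L.
Ksp = [Ba²⁺]^3[PO₄³⁻]^2 = (3s)^3(0.13)^2
(3s)^3 = 7.7×10⁻³⁰ / (0.13)^2 = 4.6×10⁻²⁸
s = 2.6×10⁻¹⁰ mol/L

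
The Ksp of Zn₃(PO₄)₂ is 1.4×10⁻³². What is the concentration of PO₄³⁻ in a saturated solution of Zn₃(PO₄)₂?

Zn₃(PO₄)₂(s) ⇌ 3 Zn²⁺(aq) + 2 PO₄³⁻(aq)
For each mole of Zn₃(PO₄)₂ that dissolves per liter, [Zn²⁺] = 3s and [PO₄³⁻] = 2s; let s denote this solubility.
Ksp = [Zn²⁺]^3[PO₄³⁻]^2 = (3s)^3 · (2s)^2 = 108s^5 = 1.4×10⁻³²
s = 1.7×10⁻⁷ M
[PO₄³⁻] = 2s = 3.3×10⁻⁷ M

3.3×10⁻⁷ M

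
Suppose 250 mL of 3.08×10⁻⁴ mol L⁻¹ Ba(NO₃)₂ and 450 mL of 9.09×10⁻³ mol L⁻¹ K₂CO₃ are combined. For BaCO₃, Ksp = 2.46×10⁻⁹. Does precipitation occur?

After mixing, V = 250 mL + 450 mL = 700 mL.
[Ba²⁺] = (3.08×10⁻⁴)(250)/700 = 1.10×10⁻⁴ mol L⁻¹
[CO₃²⁻] = (9.09×10⁻³)(450)/700 = 5.84×10⁻³ mol L⁻¹
Q = [Ba²⁺][CO₃²⁻] = 6.43×10⁻⁷
Q = 6.43×10⁻⁷ > Ksp = 2.46×10⁻⁹, so the solution is supersaturated and BaCO₃ precipitates.

Yes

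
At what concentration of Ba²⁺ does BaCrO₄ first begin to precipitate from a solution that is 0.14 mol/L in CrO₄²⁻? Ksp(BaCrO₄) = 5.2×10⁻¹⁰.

3.7×10⁻⁹ M

The threshold for precipitation is Q = Ksp.
BaCrO₄(s) ⇌ Ba²⁺(aq) + CrO₄²⁻(aq)
Ksp = [Ba²⁺][CrO₄²⁻] = [Ba²⁺](0.14)
[Ba²⁺] = 5.2×10⁻¹⁰ / (0.14) = 3.7×10⁻⁹
[Ba²⁺] = 3.7×10⁻⁹ mol/L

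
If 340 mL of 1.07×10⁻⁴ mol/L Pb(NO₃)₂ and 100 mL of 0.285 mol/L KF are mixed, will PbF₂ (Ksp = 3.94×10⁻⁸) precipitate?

Total volume after mixing = 340 + 100 = 440 mL.
[Pb²⁺] = (1.07×10⁻⁴)(340)/440 = 8.27×10⁻⁵ mol/L
[F⁻] = (0.285)(100)/440 = 6.48×10⁻² mol/L
Q = [Pb²⁺][F⁻]^2 = 3.47×10⁻⁷
Because Q > Ksp (3.47×10⁻⁷ vs 3.94×10⁻⁸), a precipitate of PbF₂ forms.

Yes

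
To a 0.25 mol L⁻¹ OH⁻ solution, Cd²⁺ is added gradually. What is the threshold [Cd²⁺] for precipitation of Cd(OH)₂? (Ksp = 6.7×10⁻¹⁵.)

Precipitation of each salt begins when its ion product equals Ksp.
Cd(OH)₂(s) ⇌ Cd²⁺(aq) + 2 OH⁻(aq)
Ksp = [Cd²⁺][OH⁻]^2 = [Cd²⁺](0.25)^2
[Cd²⁺] = 6.7×10⁻¹⁵ / (0.25)^2 = 1.1×10⁻¹³
[Cd²⁺] = 1.1×10⁻¹³ mol L⁻¹

1.1×10⁻¹³ M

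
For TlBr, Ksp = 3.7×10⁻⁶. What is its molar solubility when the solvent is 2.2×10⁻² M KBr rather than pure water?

TlBr(s) ⇌ Tl⁺(aq) + Br⁻(aq)
The solution already contains Br⁻ at 2.2×10⁻² M. Let s be the molar solubility of TlBr.
[Br⁻] ≈ 2.2×10⁻² M (common ion dominates); [Tl⁺] = s.
Ksp = [Tl⁺][Br⁻] = s(2.2×10⁻²)
s = 3.7×10⁻⁶ / (2.2×10⁻²) = 1.7×10⁻⁴
s = 1.7×10⁻⁴ M

1.7×10⁻⁴ M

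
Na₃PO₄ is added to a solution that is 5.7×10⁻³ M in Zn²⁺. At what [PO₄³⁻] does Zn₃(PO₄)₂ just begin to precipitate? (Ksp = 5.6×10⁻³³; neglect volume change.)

1.7×10⁻¹³ M

A salt starts to precipitate once the ion product Q reaches its Ksp.
Zn₃(PO₄)₂(s) ⇌ 3 Zn²⁺(aq) + 2 PO₄³⁻(aq)
Ksp = [Zn²⁺]^3[PO₄³⁻]^2 = [PO₄³⁻]^2(5.7×10⁻³)^3
[PO₄³⁻]^2 = 5.6×10⁻³³ / (5.7×10⁻³)^3 = 3.0×10⁻²⁶
[PO₄³⁻] = 1.7×10⁻¹³ M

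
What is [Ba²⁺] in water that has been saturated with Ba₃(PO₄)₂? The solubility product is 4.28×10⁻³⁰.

Ba₃(PO₄)₂(s) ⇌ 3 Ba²⁺(aq) + 2 PO₄³⁻(aq)
If s mol/L of Ba₃(PO₄)₂ dissolves, [Ba²⁺] = 3s and [PO₄³⁻] = 2s.
Ksp = [Ba²⁺]^3[PO₄³⁻]^2 = (3s)^3 · (2s)^2 = 108s^5 = 4.28×10⁻³⁰
s = 5.24×10⁻⁷ M
[Ba²⁺] = 3s = 1.57×10⁻⁶ M

1.57×10⁻⁶ M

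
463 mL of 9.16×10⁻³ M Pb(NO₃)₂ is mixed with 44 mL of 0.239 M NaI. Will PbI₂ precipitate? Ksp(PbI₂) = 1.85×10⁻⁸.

The combined volume is 507 mL.
[Pb²⁺] = (9.16×10⁻³)(463)/507 = 8.37×10⁻³ M
[I⁻] = (0.239)(44)/507 = 2.07×10⁻² M
Q = [Pb²⁺][I⁻]^2 = 3.60×10⁻⁶
Because Q > Ksp (3.60×10⁻⁶ vs 1.85×10⁻⁸), a precipitate of PbI₂ forms.

Yes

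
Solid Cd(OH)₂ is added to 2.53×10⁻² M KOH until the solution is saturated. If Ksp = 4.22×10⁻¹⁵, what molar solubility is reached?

6.59×10⁻¹² M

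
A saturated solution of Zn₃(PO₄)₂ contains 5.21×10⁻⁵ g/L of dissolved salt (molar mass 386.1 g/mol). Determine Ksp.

Ksp = 4.83×10⁻³³

Molar solubility s = (5.21×10⁻⁵ g/L) / (386.1 g/mol) = 1.3494×10⁻⁷ mol/L
Zn₃(PO₄)₂(s) ⇌ 3 Zn²⁺(aq) + 2 PO₄³⁻(aq)
With molar solubility s: [Zn²⁺] = 3s, [PO₄³⁻] = 2s.
Ksp = [Zn²⁺]^3[PO₄³⁻]^2 = (3s)^3 · (2s)^2 = 108s^5
Ksp = 108 × (1.3494×10⁻⁷)^5 = 4.83×10⁻³³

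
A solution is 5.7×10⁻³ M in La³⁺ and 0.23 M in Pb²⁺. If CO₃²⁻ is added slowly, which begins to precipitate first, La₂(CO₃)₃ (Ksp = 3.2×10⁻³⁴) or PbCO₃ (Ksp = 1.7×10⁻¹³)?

PbCO₃

Each salt precipitates once Q = Ksp for that salt.
For La₂(CO₃)₃: [CO₃²⁻] = (Ksp/[La³⁺]^2)^(1/3) = 2.1×10⁻¹⁰ M
For PbCO₃: [CO₃²⁻] = (Ksp/[Pb²⁺]) = 7.4×10⁻¹³ M
The smaller threshold [CO₃²⁻] is reached first, so PbCO₃ precipitates first.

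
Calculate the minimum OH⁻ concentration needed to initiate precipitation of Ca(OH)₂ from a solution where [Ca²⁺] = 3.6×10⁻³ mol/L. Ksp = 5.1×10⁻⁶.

3.8×10⁻² M

Each salt precipitates once Q = Ksp for that salt.
Ca(OH)₂(s) ⇌ Ca²⁺(aq) + 2 OH⁻(aq)
Ksp = [Ca²⁺][OH⁻]^2 = [OH⁻]^2(3.6×10⁻³)
[OH⁻]^2 = 5.1×10⁻⁶ / (3.6×10⁻³) = 1.4×10⁻³
[OH⁻] = 3.8×10⁻² mol/L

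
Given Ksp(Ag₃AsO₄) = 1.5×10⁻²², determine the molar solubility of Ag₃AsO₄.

Ag₃AsO₄(s) ⇌ 3 Ag⁺(aq) + AsO₄³⁻(aq)
With molar solubility s: [Ag⁺] = 3s, [AsO₄³⁻] = s.
Ksp = [Ag⁺]^3[AsO₄³⁻] = (3s)^3 · s = 27s^4
27s^4 = 1.5×10⁻²²  ⇒  s^4 = 5.6×10⁻²⁴
Taking the 4th root, s = 1.5×10⁻⁶ mol L⁻¹.

1.5×10⁻⁶ M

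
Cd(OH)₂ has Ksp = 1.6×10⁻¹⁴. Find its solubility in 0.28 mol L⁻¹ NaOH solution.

Cd(OH)₂(s) ⇌ Cd²⁺(aq) + 2 OH⁻(aq)
The solution already contains OH⁻ at 0.28 mol L⁻¹. Let s be the molar solubility of Cd(OH)₂.
[OH⁻] ≈ 0.28 mol L⁻¹ (common ion dominates); [Cd²⁺] = s.
Ksp = [Cd²⁺][OH⁻]^2 = s(0.28)^2
s = 1.6×10⁻¹⁴ / (0.28)^2 = 2.0×10⁻¹³
s = 2.0×10⁻¹³ mol L⁻¹

2.0×10⁻¹³ M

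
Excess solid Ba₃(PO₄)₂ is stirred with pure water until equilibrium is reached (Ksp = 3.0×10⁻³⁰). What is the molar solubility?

4.9×10⁻⁷ M

Ba₃(PO₄)₂(s) ⇌ 3 Ba²⁺(aq) + 2 PO₄³⁻(aq)
With molar solubility s: [Ba²⁺] = 3s, [PO₄³⁻] = 2s.
Ksp = [Ba²⁺]^3[PO₄³⁻]^2 = (3s)^3 · (2s)^2 = 108s^5
108s^5 = 3.0×10⁻³⁰  ⇒  s^5 = 2.8×10⁻³²
s = 4.9×10⁻⁷ mol L⁻¹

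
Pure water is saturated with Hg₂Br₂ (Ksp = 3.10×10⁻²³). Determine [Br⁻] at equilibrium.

3.96×10⁻⁸ M

Hg₂Br₂(s) ⇌ Hg₂²⁺(aq) + 2 Br⁻(aq)
For each mole of Hg₂Br₂ that dissolves per liter, [Hg₂²⁺] = s and [Br⁻] = 2s; let s denote this solubility.
Ksp = [Hg₂²⁺][Br⁻]^2 = s · (2s)^2 = 4s^3 = 3.10×10⁻²³
s = 1.98×10⁻⁸ mol/L
[Br⁻] = 2s = 3.96×10⁻⁸ mol/L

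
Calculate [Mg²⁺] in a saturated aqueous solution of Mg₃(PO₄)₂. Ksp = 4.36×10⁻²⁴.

Mg₃(PO₄)₂(s) ⇌ 3 Mg²⁺(aq) + 2 PO₄³⁻(aq)
For each mole of Mg₃(PO₄)₂ that dissolves per liter, [Mg²⁺] = 3s and [PO₄³⁻] = 2s; let s denote this solubility.
Ksp = [Mg²⁺]^3[PO₄³⁻]^2 = (3s)^3 · (2s)^2 = 108s^5 = 4.36×10⁻²⁴
s = 8.34×10⁻⁶ M
[Mg²⁺] = 3s = 2.50×10⁻⁵ M

2.50×10⁻⁵ M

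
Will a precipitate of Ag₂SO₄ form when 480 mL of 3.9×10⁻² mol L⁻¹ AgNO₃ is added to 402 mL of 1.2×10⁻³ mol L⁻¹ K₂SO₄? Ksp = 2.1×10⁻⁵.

No

Total volume after mixing = 480 + 402 = 882 mL.
[Ag⁺] = (3.9×10⁻²)(480)/882 = 2.1×10⁻² mol L⁻¹
[SO₄²⁻] = (1.2×10⁻³)(402)/882 = 5.5×10⁻⁴ mol L⁻¹
Q = [Ag⁺]^2[SO₄²⁻] = 2.5×10⁻⁷
Q = 2.5×10⁻⁷ < Ksp = 2.1×10⁻⁵, so the solution is unsaturated and no precipitate forms.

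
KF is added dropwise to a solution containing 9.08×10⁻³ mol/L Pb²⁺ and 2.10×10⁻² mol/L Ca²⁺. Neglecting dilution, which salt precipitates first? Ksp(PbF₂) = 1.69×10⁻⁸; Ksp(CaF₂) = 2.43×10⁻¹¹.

CaF₂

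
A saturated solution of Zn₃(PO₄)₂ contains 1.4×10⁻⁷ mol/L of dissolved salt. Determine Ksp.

Zn₃(PO₄)₂(s) ⇌ 3 Zn²⁺(aq) + 2 PO₄³⁻(aq)
With molar solubility s: [Zn²⁺] = 3s, [PO₄³⁻] = 2s.
Ksp = [Zn²⁺]^3[PO₄³⁻]^2 = (3s)^3 · (2s)^2 = 108s^5
Ksp = 108 × (1.4×10⁻⁷)^5 = 5.8×10⁻³³

Ksp = 5.8×10⁻³³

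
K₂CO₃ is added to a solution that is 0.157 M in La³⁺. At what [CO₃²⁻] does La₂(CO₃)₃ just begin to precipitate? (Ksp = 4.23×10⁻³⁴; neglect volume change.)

2.58×10⁻¹¹ M

Precipitation of each salt begins when its ion product equals Ksp.
La₂(CO₃)₃(s) ⇌ 2 La³⁺(aq) + 3 CO₃²⁻(aq)
Ksp = [La³⁺]^2[CO₃²⁻]^3 = [CO₃²⁻]^3(0.157)^2
[CO₃²⁻]^3 = 4.23×10⁻³⁴ / (0.157)^2 = 1.72×10⁻³²
[CO₃²⁻] = 2.58×10⁻¹¹ M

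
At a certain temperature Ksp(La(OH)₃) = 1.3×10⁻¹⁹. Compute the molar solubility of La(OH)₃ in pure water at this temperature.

La(OH)₃(s) ⇌ La³⁺(aq) + 3 OH⁻(aq)
Call the molar solubility s, so that [La³⁺] = s and [OH⁻] = 3s.
Ksp = [La³⁺][OH⁻]^3 = s · (3s)^3 = 27s^4
27s^4 = 1.3×10⁻¹⁹  ⇒  s^4 = 4.8×10⁻²¹
s = (4.8×10⁻²¹)^(1/4) = 8.3×10⁻⁶ mol L⁻¹

8.3×10⁻⁶ M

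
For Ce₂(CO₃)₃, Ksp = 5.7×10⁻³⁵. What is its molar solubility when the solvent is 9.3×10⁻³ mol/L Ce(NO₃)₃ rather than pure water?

2.9×10⁻¹¹ M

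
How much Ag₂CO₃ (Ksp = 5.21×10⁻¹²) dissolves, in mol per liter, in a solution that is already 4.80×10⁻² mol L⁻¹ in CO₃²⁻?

Ag₂CO₃(s) ⇌ 2 Ag⁺(aq) + CO₃²⁻(aq)
CO₃²⁻ is already present at 4.80×10⁻² mol L⁻¹. If s mol/L of Ag₂CO₃ dissolves, [Ag⁺] = 2s while [CO₃²⁻] ≈ 4.80×10⁻² mol L⁻¹.
Ksp = [Ag⁺]^2[CO₃²⁻] = (2s)^2(4.80×10⁻²)
(2s)^2 = 5.21×10⁻¹² / (4.80×10⁻²) = 1.09×10⁻¹⁰
s = 5.21×10⁻⁶ mol L⁻¹

5.21×10⁻⁶ M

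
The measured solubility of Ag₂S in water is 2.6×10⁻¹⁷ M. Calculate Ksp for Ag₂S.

Ksp = 7.0×10⁻⁵⁰

Ag₂S(s) ⇌ 2 Ag⁺(aq) + S²⁻(aq)
Call the molar solubility s, so that [Ag⁺] = 2s and [S²⁻] = s.
Ksp = [Ag⁺]^2[S²⁻] = (2s)^2 · s = 4s^3
Ksp = 4 × (2.6×10⁻¹⁷)^3 = 7.0×10⁻⁵⁰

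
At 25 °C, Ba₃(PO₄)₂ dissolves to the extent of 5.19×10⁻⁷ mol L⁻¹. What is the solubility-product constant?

Ksp = 4.07×10⁻³⁰

Ba₃(PO₄)₂(s) ⇌ 3 Ba²⁺(aq) + 2 PO₄³⁻(aq)
Let s be the molar solubility. Then [Ba²⁺] = 3s and [PO₄³⁻] = 2s.
Ksp = [Ba²⁺]^3[PO₄³⁻]^2 = (3s)^3 · (2s)^2 = 108s^5
Ksp = 108 × (5.19×10⁻⁷)^5 = 4.07×10⁻³⁰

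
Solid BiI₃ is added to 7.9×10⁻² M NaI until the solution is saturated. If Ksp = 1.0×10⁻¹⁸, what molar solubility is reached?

BiI₃(s) ⇌ Bi³⁺(aq) + 3 I⁻(aq)
With I⁻ already at 7.9×10⁻² M and s small, take [I⁻] ≈ 7.9×10⁻² M and [Bi³⁺] = s.
Ksp = [Bi³⁺][I⁻]^3 = s(7.9×10⁻²)^3
s = 1.0×10⁻¹⁸ / (7.9×10⁻²)^3 = 2.0×10⁻¹⁵
s = 2.0×10⁻¹⁵ M

2.0×10⁻¹⁵ M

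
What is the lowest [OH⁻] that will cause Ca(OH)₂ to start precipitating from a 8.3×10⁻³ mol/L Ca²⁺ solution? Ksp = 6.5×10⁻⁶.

Precipitation begins when Q = Ksp.
Ca(OH)₂(s) ⇌ Ca²⁺(aq) + 2 OH⁻(aq)
Ksp = [Ca²⁺][OH⁻]^2 = [OH⁻]^2(8.3×10⁻³)
[OH⁻]^2 = 6.5×10⁻⁶ / (8.3×10⁻³) = 7.8×10⁻⁴
[OH⁻] = 2.8×10⁻² mol/L

2.8×10⁻² M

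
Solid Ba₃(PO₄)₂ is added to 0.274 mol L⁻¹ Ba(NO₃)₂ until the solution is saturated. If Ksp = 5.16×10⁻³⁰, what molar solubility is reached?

Ba₃(PO₄)₂(s) ⇌ 3 Ba²⁺(aq) + 2 PO₄³⁻(aq)
Let s be the solubility of Ba₃(PO₄)₂ here. The common ion gives [Ba²⁺] ≈ 0.274 mol L⁻¹, and [PO₄³⁻] = 2s.
Ksp = [Ba²⁺]^3[PO₄³⁻]^2 = (0.274)^3(2s)^2
(2s)^2 = 5.16×10⁻³⁰ / (0.274)^3 = 2.51×10⁻²⁸
s = 7.92×10⁻¹⁵ mol L⁻¹

7.92×10⁻¹⁵ M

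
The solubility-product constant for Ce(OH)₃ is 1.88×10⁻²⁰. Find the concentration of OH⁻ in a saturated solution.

1.54×10⁻⁵ M

Ce(OH)₃(s) ⇌ Ce³⁺(aq) + 3 OH⁻(aq)
For each mole of Ce(OH)₃ that dissolves per liter, [Ce³⁺] = s and [OH⁻] = 3s; let s denote this solubility.
Ksp = [Ce³⁺][OH⁻]^3 = s · (3s)^3 = 27s^4 = 1.88×10⁻²⁰
s = 5.14×10⁻⁶ M
[OH⁻] = 3s = 1.54×10⁻⁵ M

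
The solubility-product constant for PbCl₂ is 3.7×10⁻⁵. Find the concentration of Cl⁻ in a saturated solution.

PbCl₂(s) ⇌ Pb²⁺(aq) + 2 Cl⁻(aq)
Call the molar solubility s, so that [Pb²⁺] = s and [Cl⁻] = 2s.
Ksp = [Pb²⁺][Cl⁻]^2 = s · (2s)^2 = 4s^3 = 3.7×10⁻⁵
s = 2.1×10⁻² mol L⁻¹
[Cl⁻] = 2s = 4.2×10⁻² mol L⁻¹

4.2×10⁻² M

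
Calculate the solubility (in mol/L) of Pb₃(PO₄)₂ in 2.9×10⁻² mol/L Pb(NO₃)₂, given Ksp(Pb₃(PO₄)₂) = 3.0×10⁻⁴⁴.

1.8×10⁻²⁰ M

Pb₃(PO₄)₂(s) ⇌ 3 Pb²⁺(aq) + 2 PO₄³⁻(aq)
The solution already contains Pb²⁺ at 2.9×10⁻² mol/L. Let s be the molar solubility of Pb₃(PO₄)₂.
[Pb²⁺] ≈ 2.9×10⁻² mol/L (common ion dominates); [PO₄³⁻] = 2s.
Ksp = [Pb²⁺]^3[PO₄³⁻]^2 = (2.9×10⁻²)^3(2s)^2
(2s)^2 = 3.0×10⁻⁴⁴ / (2.9×10⁻²)^3 = 1.2×10⁻³⁹
s = 1.8×10⁻²⁰ mol/L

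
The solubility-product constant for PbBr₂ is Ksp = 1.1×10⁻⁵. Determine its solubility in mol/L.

1.4×10⁻² M

PbBr₂(s) ⇌ Pb²⁺(aq) + 2 Br⁻(aq)
With molar solubility s: [Pb²⁺] = s, [Br⁻] = 2s.
Ksp = [Pb²⁺][Br⁻]^2 = s · (2s)^2 = 4s^3
4s^3 = 1.1×10⁻⁵  ⇒  s^3 = 2.8×10⁻⁶
s = 1.4×10⁻² mol/L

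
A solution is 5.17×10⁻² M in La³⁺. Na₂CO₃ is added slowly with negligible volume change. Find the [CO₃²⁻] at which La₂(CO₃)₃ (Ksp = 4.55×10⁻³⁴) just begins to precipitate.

Each salt precipitates once Q = Ksp for that salt.
La₂(CO₃)₃(s) ⇌ 2 La³⁺(aq) + 3 CO₃²⁻(aq)
Ksp = [La³⁺]^2[CO₃²⁻]^3 = [CO₃²⁻]^3(5.17×10⁻²)^2
[CO₃²⁻]^3 = 4.55×10⁻³⁴ / (5.17×10⁻²)^2 = 1.70×10⁻³¹
[CO₃²⁻] = 5.54×10⁻¹¹ M

5.54×10⁻¹¹ M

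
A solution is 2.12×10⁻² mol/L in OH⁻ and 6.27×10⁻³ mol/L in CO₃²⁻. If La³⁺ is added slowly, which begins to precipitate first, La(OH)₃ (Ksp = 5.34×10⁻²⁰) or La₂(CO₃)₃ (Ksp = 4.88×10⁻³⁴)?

The threshold for precipitation is Q = Ksp.
For La(OH)₃: [La³⁺] = (Ksp/[OH⁻]^3) = 5.60×10⁻¹⁵ mol/L
For La₂(CO₃)₃: [La³⁺] = (Ksp/[CO₃²⁻]^3)^(1/2) = 4.45×10⁻¹⁴ mol/L
The smaller threshold [La³⁺] is reached first, so La(OH)₃ precipitates first.

La(OH)₃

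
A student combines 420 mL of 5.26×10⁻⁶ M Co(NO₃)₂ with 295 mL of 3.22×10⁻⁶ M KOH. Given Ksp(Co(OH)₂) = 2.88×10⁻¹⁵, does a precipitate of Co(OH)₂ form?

The combined volume is 715 mL.
[Co²⁺] = (5.26×10⁻⁶)(420)/715 = 3.09×10⁻⁶ M
[OH⁻] = (3.22×10⁻⁶)(295)/715 = 1.33×10⁻⁶ M
Q = [Co²⁺][OH⁻]^2 = 5.45×10⁻¹⁸
Since Q (5.45×10⁻¹⁸) is less than Ksp (2.88×10⁻¹⁵), no Co(OH)₂ precipitates.

No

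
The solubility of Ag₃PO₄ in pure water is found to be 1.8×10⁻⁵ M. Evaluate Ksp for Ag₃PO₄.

Ksp = 2.8×10⁻¹⁸

Ag₃PO₄(s) ⇌ 3 Ag⁺(aq) + PO₄³⁻(aq)
Call the molar solubility s, so that [Ag⁺] = 3s and [PO₄³⁻] = s.
Ksp = [Ag⁺]^3[PO₄³⁻] = (3s)^3 · s = 27s^4
Ksp = 27 × (1.8×10⁻⁵)^4 = 2.8×10⁻¹⁸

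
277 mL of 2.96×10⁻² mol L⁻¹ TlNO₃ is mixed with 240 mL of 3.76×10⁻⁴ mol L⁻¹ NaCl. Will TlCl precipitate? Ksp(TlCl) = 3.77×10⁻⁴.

No

The combined volume is 517 mL.
[Tl⁺] = (2.96×10⁻²)(277)/517 = 1.59×10⁻² mol L⁻¹
[Cl⁻] = (3.76×10⁻⁴)(240)/517 = 1.75×10⁻⁴ mol L⁻¹
Q = [Tl⁺][Cl⁻] = 2.77×10⁻⁶
Q = 2.77×10⁻⁶ < Ksp = 3.77×10⁻⁴, so the solution is unsaturated and no precipitate forms.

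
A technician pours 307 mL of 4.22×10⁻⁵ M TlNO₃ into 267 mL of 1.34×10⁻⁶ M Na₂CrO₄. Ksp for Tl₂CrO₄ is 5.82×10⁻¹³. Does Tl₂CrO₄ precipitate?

After mixing, V = 307 mL + 267 mL = 574 mL.
[Tl⁺] = (4.22×10⁻⁵)(307)/574 = 2.26×10⁻⁵ M
[CrO₄²⁻] = (1.34×10⁻⁶)(267)/574 = 6.23×10⁻⁷ M
Q = [Tl⁺]^2[CrO₄²⁻] = 3.18×10⁻¹⁶
Q = 3.18×10⁻¹⁶ < Ksp = 5.82×10⁻¹³, so the solution is unsaturated and no precipitate forms.

No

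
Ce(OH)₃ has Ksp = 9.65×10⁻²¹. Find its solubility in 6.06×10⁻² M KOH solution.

Ce(OH)₃(s) ⇌ Ce³⁺(aq) + 3 OH⁻(aq)
The solution already contains OH⁻ at 6.06×10⁻² M. Let s be the molar solubility of Ce(OH)₃.
[OH⁻] ≈ 6.06×10⁻² M (common ion dominates); [Ce³⁺] = s.
Ksp = [Ce³⁺][OH⁻]^3 = s(6.06×10⁻²)^3
s = 9.65×10⁻²¹ / (6.06×10⁻²)^3 = 4.34×10⁻¹⁷
s = 4.34×10⁻¹⁷ M

4.34×10⁻¹⁷ M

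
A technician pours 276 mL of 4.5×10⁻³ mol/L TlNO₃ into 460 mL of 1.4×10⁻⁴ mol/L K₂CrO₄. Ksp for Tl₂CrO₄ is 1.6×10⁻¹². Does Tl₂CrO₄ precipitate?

Total volume after mixing = 276 + 460 = 736 mL.
[Tl⁺] = (4.5×10⁻³)(276)/736 = 1.7×10⁻³ mol/L
[CrO₄²⁻] = (1.4×10⁻⁴)(460)/736 = 8.8×10⁻⁵ mol/L
Q = [Tl⁺]^2[CrO₄²⁻] = 2.5×10⁻¹⁰
Because Q > Ksp (2.5×10⁻¹⁰ vs 1.6×10⁻¹²), a precipitate of Tl₂CrO₄ forms.

Yes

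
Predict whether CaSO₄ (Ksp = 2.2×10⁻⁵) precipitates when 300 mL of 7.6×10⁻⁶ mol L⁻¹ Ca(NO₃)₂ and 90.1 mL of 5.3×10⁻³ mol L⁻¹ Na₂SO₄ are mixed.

No

Total volume after mixing = 300 + 90.1 = 390.1 mL.
[Ca²⁺] = (7.6×10⁻⁶)(300)/390.1 = 5.8×10⁻⁶ mol L⁻¹
[SO₄²⁻] = (5.3×10⁻³)(90.1)/390.1 = 1.2×10⁻³ mol L⁻¹
Q = [Ca²⁺][SO₄²⁻] = 7.2×10⁻⁹
Q = 7.2×10⁻⁹ < Ksp = 2.2×10⁻⁵, so the solution is unsaturated and no precipitate forms.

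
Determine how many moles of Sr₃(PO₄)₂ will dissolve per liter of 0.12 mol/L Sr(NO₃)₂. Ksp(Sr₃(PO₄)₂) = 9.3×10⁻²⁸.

3.7×10⁻¹³ M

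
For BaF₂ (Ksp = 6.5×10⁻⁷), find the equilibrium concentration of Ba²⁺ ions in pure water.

5.5×10⁻³ M

BaF₂(s) ⇌ Ba²⁺(aq) + 2 F⁻(aq)
For each mole of BaF₂ that dissolves per liter, [Ba²⁺] = s and [F⁻] = 2s; let s denote this solubility.
Ksp = [Ba²⁺][F⁻]^2 = s · (2s)^2 = 4s^3 = 6.5×10⁻⁷
s = 5.5×10⁻³ mol/L
[Ba²⁺] = s = 5.5×10⁻³ mol/L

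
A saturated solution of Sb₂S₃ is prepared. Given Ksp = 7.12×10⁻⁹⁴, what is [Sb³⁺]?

1.84×10⁻¹⁹ M

Sb₂S₃(s) ⇌ 2 Sb³⁺(aq) + 3 S²⁻(aq)
Let s be the molar solubility. Then [Sb³⁺] = 2s and [S²⁻] = 3s.
Ksp = [Sb³⁺]^2[S²⁻]^3 = (2s)^2 · (3s)^3 = 108s^5 = 7.12×10⁻⁹⁴
s = 9.20×10⁻²⁰ mol/L
[Sb³⁺] = 2s = 1.84×10⁻¹⁹ mol/L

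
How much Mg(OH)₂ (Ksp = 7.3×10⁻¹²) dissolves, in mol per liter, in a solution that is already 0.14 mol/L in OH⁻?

3.7×10⁻¹⁰ M

Mg(OH)₂(s) ⇌ Mg²⁺(aq) + 2 OH⁻(aq)
The solution already contains OH⁻ at 0.14 mol/L. Let s be the molar solubility of Mg(OH)₂.
[OH⁻] ≈ 0.14 mol/L (common ion dominates); [Mg²⁺] = s.
Ksp = [Mg²⁺][OH⁻]^2 = s(0.14)^2
s = 7.3×10⁻¹² / (0.14)^2 = 3.7×10⁻¹⁰
s = 3.7×10⁻¹⁰ mol/L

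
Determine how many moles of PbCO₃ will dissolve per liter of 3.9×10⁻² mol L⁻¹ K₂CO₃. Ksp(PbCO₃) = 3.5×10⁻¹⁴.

PbCO₃(s) ⇌ Pb²⁺(aq) + CO₃²⁻(aq)
CO₃²⁻ is already present at 3.9×10⁻² mol L⁻¹. If s mol/L of PbCO₃ dissolves, [Pb²⁺] = s while [CO₃²⁻] ≈ 3.9×10⁻² mol L⁻¹.
Ksp = [Pb²⁺][CO₃²⁻] = s(3.9×10⁻²)
s = 3.5×10⁻¹⁴ / (3.9×10⁻²) = 9.0×10⁻¹³
s = 9.0×10⁻¹³ mol L⁻¹

9.0×10⁻¹³ M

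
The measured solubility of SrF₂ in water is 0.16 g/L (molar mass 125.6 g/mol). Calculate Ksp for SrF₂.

s = (0.16 g L⁻¹)/(125.6 g mol⁻¹) = 1.274×10⁻³ M
SrF₂(s) ⇌ Sr²⁺(aq) + 2 F⁻(aq)
Call the molar solubility s, so that [Sr²⁺] = s and [F⁻] = 2s.
Ksp = [Sr²⁺][F⁻]^2 = s · (2s)^2 = 4s^3
Ksp = 4 × (1.274×10⁻³)^3 = 8.3×10⁻⁹

Ksp = 8.3×10⁻⁹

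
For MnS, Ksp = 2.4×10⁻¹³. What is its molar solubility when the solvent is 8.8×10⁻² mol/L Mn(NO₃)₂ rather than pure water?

MnS(s) ⇌ Mn²⁺(aq) + S²⁻(aq)
With Mn²⁺ already at 8.8×10⁻² mol/L and s small, take [Mn²⁺] ≈ 8.8×10⁻² mol/L and [S²⁻] = s.
Ksp = [Mn²⁺][S²⁻] = (8.8×10⁻²)s
s = 2.4×10⁻¹³ / (8.8×10⁻²) = 2.7×10⁻¹²
s = 2.7×10⁻¹² mol/L

2.7×10⁻¹² M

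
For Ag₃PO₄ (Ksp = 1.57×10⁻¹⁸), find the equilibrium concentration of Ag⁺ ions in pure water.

4.66×10⁻⁵ M

Ag₃PO₄(s) ⇌ 3 Ag⁺(aq) + PO₄³⁻(aq)
With molar solubility s: [Ag⁺] = 3s, [PO₄³⁻] = s.
Ksp = [Ag⁺]^3[PO₄³⁻] = (3s)^3 · s = 27s^4 = 1.57×10⁻¹⁸
s = 1.55×10⁻⁵ M
[Ag⁺] = 3s = 4.66×10⁻⁵ M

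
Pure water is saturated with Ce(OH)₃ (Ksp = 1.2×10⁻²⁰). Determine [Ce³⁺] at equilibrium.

Ce(OH)₃(s) ⇌ Ce³⁺(aq) + 3 OH⁻(aq)
If s mol/L of Ce(OH)₃ dissolves, [Ce³⁺] = s and [OH⁻] = 3s.
Ksp = [Ce³⁺][OH⁻]^3 = s · (3s)^3 = 27s^4 = 1.2×10⁻²⁰
s = 4.6×10⁻⁶ mol/L
[Ce³⁺] = s = 4.6×10⁻⁶ mol/L

4.6×10⁻⁶ M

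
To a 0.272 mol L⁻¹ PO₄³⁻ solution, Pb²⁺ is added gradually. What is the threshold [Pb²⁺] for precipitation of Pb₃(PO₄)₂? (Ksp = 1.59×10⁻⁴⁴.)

Precipitation begins when Q = Ksp.
Pb₃(PO₄)₂(s) ⇌ 3 Pb²⁺(aq) + 2 PO₄³⁻(aq)
Ksp = [Pb²⁺]^3[PO₄³⁻]^2 = [Pb²⁺]^3(0.272)^2
[Pb²⁺]^3 = 1.59×10⁻⁴⁴ / (0.272)^2 = 2.15×10⁻⁴³
[Pb²⁺] = 5.99×10⁻¹⁵ mol L⁻¹

5.99×10⁻¹⁵ M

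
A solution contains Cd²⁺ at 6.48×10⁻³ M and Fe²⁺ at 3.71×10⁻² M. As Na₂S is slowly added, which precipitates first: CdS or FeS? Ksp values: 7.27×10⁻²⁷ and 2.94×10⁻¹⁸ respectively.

Each salt precipitates once Q = Ksp for that salt.
For CdS: [S²⁻] = (Ksp/[Cd²⁺]) = 1.12×10⁻²⁴ M
For FeS: [S²⁻] = (Ksp/[Fe²⁺]) = 7.92×10⁻¹⁷ M
Since CdS needs less S²⁻ to reach saturation, it precipitates first.

CdS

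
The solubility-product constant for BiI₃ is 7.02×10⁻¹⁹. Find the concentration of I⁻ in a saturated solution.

BiI₃(s) ⇌ Bi³⁺(aq) + 3 I⁻(aq)
Call the molar solubility s, so that [Bi³⁺] = s and [I⁻] = 3s.
Ksp = [Bi³⁺][I⁻]^3 = s · (3s)^3 = 27s^4 = 7.02×10⁻¹⁹
s = 1.27×10⁻⁵ mol L⁻¹
[I⁻] = 3s = 3.81×10⁻⁵ mol L⁻¹

3.81×10⁻⁵ M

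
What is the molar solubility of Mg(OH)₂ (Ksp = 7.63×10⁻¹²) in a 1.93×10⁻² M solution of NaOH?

2.05×10⁻⁸ M

Mg(OH)₂(s) ⇌ Mg²⁺(aq) + 2 OH⁻(aq)
With OH⁻ already at 1.93×10⁻² M and s small, take [OH⁻] ≈ 1.93×10⁻² M and [Mg²⁺] = s.
Ksp = [Mg²⁺][OH⁻]^2 = s(1.93×10⁻²)^2
s = 7.63×10⁻¹² / (1.93×10⁻²)^2 = 2.05×10⁻⁸
s = 2.05×10⁻⁸ M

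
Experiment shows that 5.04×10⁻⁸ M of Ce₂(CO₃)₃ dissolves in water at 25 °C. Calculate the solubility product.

Ce₂(CO₃)₃(s) ⇌ 2 Ce³⁺(aq) + 3 CO₃²⁻(aq)
For each mole of Ce₂(CO₃)₃ that dissolves per liter, [Ce³⁺] = 2s and [CO₃²⁻] = 3s; let s denote this solubility.
Ksp = [Ce³⁺]^2[CO₃²⁻]^3 = (2s)^2 · (3s)^3 = 108s^5
Ksp = 108 × (5.04×10⁻⁸)^5 = 3.51×10⁻³⁵

Ksp = 3.51×10⁻³⁵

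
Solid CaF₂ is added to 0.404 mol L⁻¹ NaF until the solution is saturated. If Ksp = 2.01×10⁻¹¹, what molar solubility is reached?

CaF₂(s) ⇌ Ca²⁺(aq) + 2 F⁻(aq)
F⁻ is already present at 0.404 mol L⁻¹. If s mol/L of CaF₂ dissolves, [Ca²⁺] = s while [F⁻] ≈ 0.404 mol L⁻¹.
Ksp = [Ca²⁺][F⁻]^2 = s(0.404)^2
s = 2.01×10⁻¹¹ / (0.404)^2 = 1.23×10⁻¹⁰
s = 1.23×10⁻¹⁰ mol L⁻¹

1.23×10⁻¹⁰ M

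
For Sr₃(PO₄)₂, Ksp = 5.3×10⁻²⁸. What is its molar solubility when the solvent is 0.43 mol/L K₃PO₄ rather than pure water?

4.7×10⁻¹⁰ M

Sr₃(PO₄)₂(s) ⇌ 3 Sr²⁺(aq) + 2 PO₄³⁻(aq)
Let s be the solubility of Sr₃(PO₄)₂ here. The common ion gives [PO₄³⁻] ≈ 0.43 mol/L, and [Sr²⁺] = 3s.
Ksp = [Sr²⁺]^3[PO₄³⁻]^2 = (3s)^3(0.43)^2
(3s)^3 = 5.3×10⁻²⁸ / (0.43)^2 = 2.9×10⁻²⁷
s = 4.7×10⁻¹⁰ mol/L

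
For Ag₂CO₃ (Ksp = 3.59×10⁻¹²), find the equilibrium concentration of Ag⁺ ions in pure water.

1.93×10⁻⁴ M

Ag₂CO₃(s) ⇌ 2 Ag⁺(aq) + CO₃²⁻(aq)
For each mole of Ag₂CO₃ that dissolves per liter, [Ag⁺] = 2s and [CO₃²⁻] = s; let s denote this solubility.
Ksp = [Ag⁺]^2[CO₃²⁻] = (2s)^2 · s = 4s^3 = 3.59×10⁻¹²
s = 9.65×10⁻⁵ M
[Ag⁺] = 2s = 1.93×10⁻⁴ M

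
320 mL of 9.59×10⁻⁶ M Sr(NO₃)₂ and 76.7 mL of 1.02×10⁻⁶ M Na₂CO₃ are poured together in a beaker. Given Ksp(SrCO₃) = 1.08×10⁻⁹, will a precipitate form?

No

After mixing, V = 320 mL + 76.7 mL = 396.7 mL.
[Sr²⁺] = (9.59×10⁻⁶)(320)/396.7 = 7.74×10⁻⁶ M
[CO₃²⁻] = (1.02×10⁻⁶)(76.7)/396.7 = 1.97×10⁻⁷ M
Q = [Sr²⁺][CO₃²⁻] = 1.53×10⁻¹²
Q = 1.53×10⁻¹² < Ksp = 1.08×10⁻⁹, so the solution is unsaturated and no precipitate forms.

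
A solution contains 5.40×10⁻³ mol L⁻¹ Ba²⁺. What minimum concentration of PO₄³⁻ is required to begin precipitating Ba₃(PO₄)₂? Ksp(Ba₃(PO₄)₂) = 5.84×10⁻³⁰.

6.09×10⁻¹² M

Precipitation of each salt begins when its ion product equals Ksp.
Ba₃(PO₄)₂(s) ⇌ 3 Ba²⁺(aq) + 2 PO₄³⁻(aq)
Ksp = [Ba²⁺]^3[PO₄³⁻]^2 = [PO₄³⁻]^2(5.40×10⁻³)^3
[PO₄³⁻]^2 = 5.84×10⁻³⁰ / (5.40×10⁻³)^3 = 3.71×10⁻²³
[PO₄³⁻] = 6.09×10⁻¹² mol L⁻¹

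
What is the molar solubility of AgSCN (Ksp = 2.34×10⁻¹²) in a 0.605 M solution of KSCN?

AgSCN(s) ⇌ Ag⁺(aq) + SCN⁻(aq)
Let s be the solubility of AgSCN here. The common ion gives [SCN⁻] ≈ 0.605 M, and [Ag⁺] = s.
Ksp = [Ag⁺][SCN⁻] = s(0.605)
s = 2.34×10⁻¹² / (0.605) = 3.87×10⁻¹²
s = 3.87×10⁻¹² M

3.87×10⁻¹² M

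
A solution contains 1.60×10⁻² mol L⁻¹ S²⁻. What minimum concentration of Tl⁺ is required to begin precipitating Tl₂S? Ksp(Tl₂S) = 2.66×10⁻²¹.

A salt starts to precipitate once the ion product Q reaches its Ksp.
Tl₂S(s) ⇌ 2 Tl⁺(aq) + S²⁻(aq)
Ksp = [Tl⁺]^2[S²⁻] = [Tl⁺]^2(1.60×10⁻²)
[Tl⁺]^2 = 2.66×10⁻²¹ / (1.60×10⁻²) = 1.66×10⁻¹⁹
[Tl⁺] = 4.08×10⁻¹⁰ mol L⁻¹

4.08×10⁻¹⁰ M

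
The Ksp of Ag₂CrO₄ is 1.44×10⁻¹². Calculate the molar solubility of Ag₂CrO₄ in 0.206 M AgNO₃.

3.39×10⁻¹¹ M

Ag₂CrO₄(s) ⇌ 2 Ag⁺(aq) + CrO₄²⁻(aq)
The solution already contains Ag⁺ at 0.206 M. Let s be the molar solubility of Ag₂CrO₄.
[Ag⁺] ≈ 0.206 M (common ion dominates); [CrO₄²⁻] = s.
Ksp = [Ag⁺]^2[CrO₄²⁻] = (0.206)^2s
s = 1.44×10⁻¹² / (0.206)^2 = 3.39×10⁻¹¹
s = 3.39×10⁻¹¹ M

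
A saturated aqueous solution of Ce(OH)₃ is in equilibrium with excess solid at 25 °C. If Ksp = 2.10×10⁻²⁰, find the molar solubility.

Ce(OH)₃(s) ⇌ Ce³⁺(aq) + 3 OH⁻(aq)
With molar solubility s: [Ce³⁺] = s, [OH⁻] = 3s.
Ksp = [Ce³⁺][OH⁻]^3 = s · (3s)^3 = 27s^4
27s^4 = 2.10×10⁻²⁰  ⇒  s^4 = 7.78×10⁻²²
s = 5.28×10⁻⁶ mol L⁻¹

5.28×10⁻⁶ M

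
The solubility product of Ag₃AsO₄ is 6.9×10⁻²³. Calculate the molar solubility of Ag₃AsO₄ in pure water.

Ag₃AsO₄(s) ⇌ 3 Ag⁺(aq) + AsO₄³⁻(aq)
Let s be the molar solubility. Then [Ag⁺] = 3s and [AsO₄³⁻] = s.
Ksp = [Ag⁺]^3[AsO₄³⁻] = (3s)^3 · s = 27s^4
27s^4 = 6.9×10⁻²³  ⇒  s^4 = 2.6×10⁻²⁴
s = (2.6×10⁻²⁴)^(1/4) = 1.3×10⁻⁶ mol/L

1.3×10⁻⁶ M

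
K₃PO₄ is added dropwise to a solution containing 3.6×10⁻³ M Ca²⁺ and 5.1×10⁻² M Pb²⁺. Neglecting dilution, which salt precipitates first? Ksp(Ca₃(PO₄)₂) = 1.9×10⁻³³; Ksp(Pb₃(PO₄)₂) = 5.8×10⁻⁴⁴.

Pb₃(PO₄)₂

A salt starts to precipitate once the ion product Q reaches its Ksp.
For Ca₃(PO₄)₂: [PO₄³⁻] = (Ksp/[Ca²⁺]^3)^(1/2) = 2.0×10⁻¹³ M
For Pb₃(PO₄)₂: [PO₄³⁻] = (Ksp/[Pb²⁺]^3)^(1/2) = 2.1×10⁻²⁰ M
The smaller threshold [PO₄³⁻] is reached first, so Pb₃(PO₄)₂ precipitates first.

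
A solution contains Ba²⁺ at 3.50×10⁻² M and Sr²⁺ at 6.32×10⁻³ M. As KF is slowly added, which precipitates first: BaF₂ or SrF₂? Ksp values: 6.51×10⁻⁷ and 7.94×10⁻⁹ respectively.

SrF₂

The threshold for precipitation is Q = Ksp.
For BaF₂: [F⁻] = (Ksp/[Ba²⁺])^(1/2) = 4.31×10⁻³ M
For SrF₂: [F⁻] = (Ksp/[Sr²⁺])^(1/2) = 1.12×10⁻³ M
SrF₂ requires the lower [F⁻], so it precipitates first.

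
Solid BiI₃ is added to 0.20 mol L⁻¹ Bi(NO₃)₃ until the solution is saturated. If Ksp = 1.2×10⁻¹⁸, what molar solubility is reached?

6.1×10⁻⁷ M

BiI₃(s) ⇌ Bi³⁺(aq) + 3 I⁻(aq)
Bi³⁺ is already present at 0.20 mol L⁻¹. If s mol/L of BiI₃ dissolves, [I⁻] = 3s while [Bi³⁺] ≈ 0.20 mol L⁻¹.
Ksp = [Bi³⁺][I⁻]^3 = (0.20)(3s)^3
(3s)^3 = 1.2×10⁻¹⁸ / (0.20) = 6.0×10⁻¹⁸
s = 6.1×10⁻⁷ mol L⁻¹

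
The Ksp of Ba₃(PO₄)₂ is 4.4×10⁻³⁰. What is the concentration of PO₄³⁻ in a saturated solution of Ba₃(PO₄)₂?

Ba₃(PO₄)₂(s) ⇌ 3 Ba²⁺(aq) + 2 PO₄³⁻(aq)
Let s be the molar solubility. Then [Ba²⁺] = 3s and [PO₄³⁻] = 2s.
Ksp = [Ba²⁺]^3[PO₄³⁻]^2 = (3s)^3 · (2s)^2 = 108s^5 = 4.4×10⁻³⁰
s = 5.3×10⁻⁷ mol/L
[PO₄³⁻] = 2s = 1.1×10⁻⁶ mol/L

1.1×10⁻⁶ M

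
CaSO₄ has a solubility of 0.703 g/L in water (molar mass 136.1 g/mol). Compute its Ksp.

Convert to molarity: s = 0.703 / 136.1 = 5.1653×10⁻³ mol/L
CaSO₄(s) ⇌ Ca²⁺(aq) + SO₄²⁻(aq)
If s mol/L of CaSO₄ dissolves, [Ca²⁺] = s and [SO₄²⁻] = s.
Ksp = [Ca²⁺][SO₄²⁻] = s · s = s^2
Ksp = (5.1653×10⁻³)^2 = 2.67×10⁻⁵

Ksp = 2.67×10⁻⁵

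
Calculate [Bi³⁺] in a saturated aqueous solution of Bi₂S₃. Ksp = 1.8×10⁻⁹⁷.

3.5×10⁻²⁰ M

Bi₂S₃(s) ⇌ 2 Bi³⁺(aq) + 3 S²⁻(aq)
Call the molar solubility s, so that [Bi³⁺] = 2s and [S²⁻] = 3s.
Ksp = [Bi³⁺]^2[S²⁻]^3 = (2s)^2 · (3s)^3 = 108s^5 = 1.8×10⁻⁹⁷
s = 1.8×10⁻²⁰ mol/L
[Bi³⁺] = 2s = 3.5×10⁻²⁰ mol/L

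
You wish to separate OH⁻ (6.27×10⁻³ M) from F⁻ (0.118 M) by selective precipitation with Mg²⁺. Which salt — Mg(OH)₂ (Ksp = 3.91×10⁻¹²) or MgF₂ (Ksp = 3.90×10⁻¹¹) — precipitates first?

Each salt precipitates once Q = Ksp for that salt.
For Mg(OH)₂: [Mg²⁺] = (Ksp/[OH⁻]^2) = 9.95×10⁻⁸ M
For MgF₂: [Mg²⁺] = (Ksp/[F⁻]^2) = 2.80×10⁻⁹ M
The smaller threshold [Mg²⁺] is reached first, so MgF₂ precipitates first.

MgF₂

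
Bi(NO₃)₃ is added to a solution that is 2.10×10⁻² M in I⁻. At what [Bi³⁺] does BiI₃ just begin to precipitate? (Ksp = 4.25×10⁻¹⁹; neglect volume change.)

4.59×10⁻¹⁴ M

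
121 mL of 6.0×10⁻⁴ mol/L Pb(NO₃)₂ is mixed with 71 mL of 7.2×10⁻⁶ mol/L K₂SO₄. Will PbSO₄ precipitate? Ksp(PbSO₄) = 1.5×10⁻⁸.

The combined volume is 192 mL.
[Pb²⁺] = (6.0×10⁻⁴)(121)/192 = 3.8×10⁻⁴ mol/L
[SO₄²⁻] = (7.2×10⁻⁶)(71)/192 = 2.7×10⁻⁶ mol/L
Q = [Pb²⁺][SO₄²⁻] = 1.0×10⁻⁹
Q < Ksp (1.0×10⁻⁹ vs 1.5×10⁻⁸); the solution remains unsaturated and no precipitate forms.

No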